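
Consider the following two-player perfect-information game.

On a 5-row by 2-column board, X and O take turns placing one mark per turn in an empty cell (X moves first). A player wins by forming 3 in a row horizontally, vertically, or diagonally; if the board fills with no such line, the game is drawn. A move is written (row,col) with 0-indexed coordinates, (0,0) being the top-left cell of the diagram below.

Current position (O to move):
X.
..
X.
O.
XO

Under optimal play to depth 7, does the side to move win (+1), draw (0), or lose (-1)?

[X./../X./O./XO] O move#1: (0,1):-1/XO/../X./O./XO, (1,0):+0/X./O./X./O./XO*, (1,1):-1/X./.O/X./O./XO, (2,1):-1/X./../XO/O./XO, (3,1):-1/X./../X./OO/XO
[X./O./X./O./XO] X move#2: (0,1):+0/XX/O./X./O./XO*, (1,1):+0/X./OX/X./O./XO, (2,1):+0/X./O./XX/O./XO, (3,1):+0/X./O./X./OX/XO
[XX/O./X./O./XO] O move#3: (1,1):+0/XX/OO/X./O./XO*, (2,1):+0/XX/O./XO/O./XO, (3,1):+0/XX/O./X./OO/XO
[XX/OO/X./O./XO] X move#4: (2,1):+0/XX/OO/XX/O./XO*, (3,1):+0/XX/OO/X./OX/XO
[XX/OO/XX/O./XO] O move#5: (3,1):+0/XX/OO/XX/OO/XO*
[XX/OO/XX/OO/XO] end (terminal +0, X#6); searched X./../X./O./XO to 7

value(X./../X./O./XO, O) = 0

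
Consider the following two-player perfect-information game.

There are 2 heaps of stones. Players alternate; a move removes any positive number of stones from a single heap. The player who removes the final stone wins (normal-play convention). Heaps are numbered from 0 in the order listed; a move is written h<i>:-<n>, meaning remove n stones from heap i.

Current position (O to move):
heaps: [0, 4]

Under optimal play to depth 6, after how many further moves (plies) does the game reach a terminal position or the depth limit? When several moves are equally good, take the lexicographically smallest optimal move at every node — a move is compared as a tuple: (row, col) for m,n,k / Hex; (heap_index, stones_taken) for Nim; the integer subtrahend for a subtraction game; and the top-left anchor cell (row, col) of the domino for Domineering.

p1 O@[(0,4)]: h1:-1[(0,3)]-1 h1:-2[(0,2)]-1 h1:-3[(0,1)]-1 h1:-4[(0,0)]+1*
p2 X@[(0,0)] terminal -1; root [(0,4)] d6

PV length from [(0,4)]: 1 ply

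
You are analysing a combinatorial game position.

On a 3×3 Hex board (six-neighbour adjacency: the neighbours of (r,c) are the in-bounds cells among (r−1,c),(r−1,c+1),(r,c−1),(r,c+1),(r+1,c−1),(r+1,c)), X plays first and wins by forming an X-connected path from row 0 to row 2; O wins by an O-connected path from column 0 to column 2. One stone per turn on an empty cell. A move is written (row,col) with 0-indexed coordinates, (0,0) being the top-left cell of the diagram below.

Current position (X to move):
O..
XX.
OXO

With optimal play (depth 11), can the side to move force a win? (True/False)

p1 X@[O../XX./OXO]: (0,1)[OX./XX./OXO]+1* (0,2)[O.X/XX./OXO]+1 (1,2)[O../XXX/OXO]+1
p2 O@[OX./XX./OXO] terminal -1; root [O../XX./OXO] d11

X winning at [O../XX./OXO]: True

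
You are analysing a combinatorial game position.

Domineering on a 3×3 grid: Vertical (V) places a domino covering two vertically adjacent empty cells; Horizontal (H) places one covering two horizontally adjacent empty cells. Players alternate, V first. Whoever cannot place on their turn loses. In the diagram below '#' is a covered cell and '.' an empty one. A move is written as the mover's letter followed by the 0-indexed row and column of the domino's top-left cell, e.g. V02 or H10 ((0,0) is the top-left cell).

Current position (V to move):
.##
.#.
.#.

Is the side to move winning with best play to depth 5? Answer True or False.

V winning at [.##/.#./.#.]: True

p1 V@[.##/.#./.#.]: V00[###/##./.#.]+1* V10[.##/##./##.]+1 V12[.##/.##/.##]+1
p2 H@[###/##./.#.] terminal -1; root [.##/.#./.#.] d5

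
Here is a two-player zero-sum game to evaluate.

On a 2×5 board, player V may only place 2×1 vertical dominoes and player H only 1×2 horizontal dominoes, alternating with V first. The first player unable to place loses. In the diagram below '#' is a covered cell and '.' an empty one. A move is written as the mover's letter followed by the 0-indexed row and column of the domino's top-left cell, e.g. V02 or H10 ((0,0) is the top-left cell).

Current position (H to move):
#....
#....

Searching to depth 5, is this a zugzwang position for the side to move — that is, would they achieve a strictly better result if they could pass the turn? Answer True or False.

p1 H@[#..../#....]: H01[###../#....]-1 H02[#.##./#....]+1* H03[#..##/#....]-1 H11[#..../###..]-1 H12[#..../#.##.]+1 H13[#..../#..##]-1
p2 V@[#.##./#....]: V01[####./##...]-1* V04[#.###/#...#]-1
p3 H@[####./##...]: H12[####./####.]-1 H13[####./##.##]+1*
p4 V@[####./##.##] terminal -1; root [#..../#....] d5
suppose H passes — search the same position with V to move:
pass> p1 V@[#..../#....]: V01[##.../##...]-1* V02[#.#../#.#..]-1 V03[#..#./#..#.]-1 V04[#...#/#...#]-1
pass> p2 H@[##.../##...]: H02[####./##...]+1* H03[##.##/##...]+1 H12[##.../####.]+1 H13[##.../##.##]+1
pass> p3 V@[####./##...]: V04[#####/##..#]-1*
pass> p4 H@[#####/##..#]: H12[#####/#####]+1*
pass> p5 V@[#####/#####] terminal -1; root [#..../#....] d5
for H: play +1, pass +1

zugzwang(#..../#...., H) = False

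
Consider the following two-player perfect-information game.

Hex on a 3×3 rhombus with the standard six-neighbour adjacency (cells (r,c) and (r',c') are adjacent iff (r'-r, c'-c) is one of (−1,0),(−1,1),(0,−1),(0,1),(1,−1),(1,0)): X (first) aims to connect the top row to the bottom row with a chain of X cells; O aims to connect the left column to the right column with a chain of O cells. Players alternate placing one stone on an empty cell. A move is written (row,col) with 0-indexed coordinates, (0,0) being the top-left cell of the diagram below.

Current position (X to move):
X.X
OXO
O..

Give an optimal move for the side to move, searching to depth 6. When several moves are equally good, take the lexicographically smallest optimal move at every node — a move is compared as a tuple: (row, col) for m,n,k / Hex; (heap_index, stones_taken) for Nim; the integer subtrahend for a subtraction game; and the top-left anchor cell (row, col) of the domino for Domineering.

p1 X@[X.X/OXO/O..]: (0,1)[XXX/OXO/O..]-1 (2,1)[X.X/OXO/OX.]+1* (2,2)[X.X/OXO/O.X]-1
p2 O@[X.X/OXO/OX.] terminal -1; root [X.X/OXO/O..] d6

X's best at [X.X/OXO/O..]: (2,1)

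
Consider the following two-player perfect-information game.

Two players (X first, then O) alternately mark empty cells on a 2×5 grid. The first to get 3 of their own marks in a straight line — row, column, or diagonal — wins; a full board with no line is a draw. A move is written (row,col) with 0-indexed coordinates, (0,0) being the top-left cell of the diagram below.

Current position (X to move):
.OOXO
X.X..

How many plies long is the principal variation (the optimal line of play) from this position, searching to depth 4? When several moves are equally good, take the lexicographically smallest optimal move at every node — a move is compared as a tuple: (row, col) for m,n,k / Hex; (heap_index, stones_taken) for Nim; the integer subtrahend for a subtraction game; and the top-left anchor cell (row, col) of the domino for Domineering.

PV length from [.OOXO/X.X..]: 1 ply

[.OOXO/X.X..] X move#1: (0,0):+0/XOOXO/X.X.., (1,1):+1/.OOXO/XXX..*, (1,3):-1/.OOXO/X.XX., (1,4):-1/.OOXO/X.X.X
[.OOXO/XXX..] end (terminal -1, O#2); searched .OOXO/X.X.. to 4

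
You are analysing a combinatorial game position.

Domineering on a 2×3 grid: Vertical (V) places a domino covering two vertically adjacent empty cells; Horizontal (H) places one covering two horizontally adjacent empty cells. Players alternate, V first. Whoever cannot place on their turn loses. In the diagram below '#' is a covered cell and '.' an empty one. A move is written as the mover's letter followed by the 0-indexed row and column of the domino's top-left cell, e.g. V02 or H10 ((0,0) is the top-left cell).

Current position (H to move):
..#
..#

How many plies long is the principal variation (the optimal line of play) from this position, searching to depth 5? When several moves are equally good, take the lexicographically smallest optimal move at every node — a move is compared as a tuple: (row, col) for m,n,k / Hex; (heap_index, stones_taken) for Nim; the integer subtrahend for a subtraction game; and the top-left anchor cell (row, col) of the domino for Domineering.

PV length from [..#/..#]: 1 ply

ply 1, H at ..#/..# | H00=+1→###/..#*; H10=+1→..#/###
ply 2: ###/..# is terminal -1 (V); from ..#/..# depth 5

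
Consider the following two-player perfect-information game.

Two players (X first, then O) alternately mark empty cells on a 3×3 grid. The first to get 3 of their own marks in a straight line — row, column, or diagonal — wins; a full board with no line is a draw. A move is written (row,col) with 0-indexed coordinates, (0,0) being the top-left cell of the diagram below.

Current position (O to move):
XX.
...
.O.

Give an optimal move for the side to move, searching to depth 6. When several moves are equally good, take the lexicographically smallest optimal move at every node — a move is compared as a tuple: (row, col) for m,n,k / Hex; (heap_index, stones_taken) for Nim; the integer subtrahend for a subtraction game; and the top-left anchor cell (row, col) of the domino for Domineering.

p1 O@[XX./.../.O.]: (0,2)[XXO/.../.O.]+0* (1,0)[XX./O../.O.]-1 (1,1)[XX./.O./.O.]-1 (1,2)[XX./..O/.O.]-1 (2,0)[XX./.../OO.]-1 (2,2)[XX./.../.OO]-1
p2 X@[XXO/.../.O.]: (1,0)[XXO/X../.O.]-1 (1,1)[XXO/.X./.O.]-1 (1,2)[XXO/..X/.O.]-1 (2,0)[XXO/.../XO.]+0* (2,2)[XXO/.../.OX]+0
p3 O@[XXO/.../XO.]: (1,0)[XXO/O../XO.]+0* (1,1)[XXO/.O./XO.]-1 (1,2)[XXO/..O/XO.]-1 (2,2)[XXO/.../XOO]-1
p4 X@[XXO/O../XO.]: (1,1)[XXO/OX./XO.]+0* (1,2)[XXO/O.X/XO.]+0 (2,2)[XXO/O../XOX]+0
p5 O@[XXO/OX./XO.]: (1,2)[XXO/OXO/XO.]-1 (2,2)[XXO/OX./XOO]+0*
p6 X@[XXO/OX./XOO]: (1,2)[XXO/OXX/XOO]+0*
p7 O@[XXO/OXX/XOO] terminal +0; root [XX./.../.O.] d6

O's best at [XX./.../.O.]: (0,2)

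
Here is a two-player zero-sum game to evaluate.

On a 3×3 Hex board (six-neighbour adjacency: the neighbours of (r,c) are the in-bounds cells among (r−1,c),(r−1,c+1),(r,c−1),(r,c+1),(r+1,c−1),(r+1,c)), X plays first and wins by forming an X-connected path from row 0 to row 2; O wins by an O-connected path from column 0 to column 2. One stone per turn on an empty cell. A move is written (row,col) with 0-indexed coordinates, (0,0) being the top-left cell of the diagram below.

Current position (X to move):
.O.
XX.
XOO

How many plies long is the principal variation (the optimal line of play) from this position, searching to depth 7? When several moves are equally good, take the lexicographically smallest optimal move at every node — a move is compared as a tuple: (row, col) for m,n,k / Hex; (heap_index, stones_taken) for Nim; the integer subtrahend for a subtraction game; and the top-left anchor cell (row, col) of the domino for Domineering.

PV length from [.O./XX./XOO]: 1 ply

ply 1, X at .O./XX./XOO | (0,0)=+1→XO./XX./XOO*; (0,2)=+1→.OX/XX./XOO; (1,2)=+1→.O./XXX/XOO
ply 2: XO./XX./XOO is terminal -1 (O); from .O./XX./XOO depth 7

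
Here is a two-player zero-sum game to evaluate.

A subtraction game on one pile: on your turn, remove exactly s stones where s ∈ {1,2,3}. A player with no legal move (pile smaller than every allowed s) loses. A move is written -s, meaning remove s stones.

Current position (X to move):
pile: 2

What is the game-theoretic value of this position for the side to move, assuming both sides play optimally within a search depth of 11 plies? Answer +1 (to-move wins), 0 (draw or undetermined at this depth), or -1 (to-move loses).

[2] X move#1: -1:-1/1, -2:+1/0*
[0] end (terminal -1, O#2); searched 2 to 11

value(2, X) = +1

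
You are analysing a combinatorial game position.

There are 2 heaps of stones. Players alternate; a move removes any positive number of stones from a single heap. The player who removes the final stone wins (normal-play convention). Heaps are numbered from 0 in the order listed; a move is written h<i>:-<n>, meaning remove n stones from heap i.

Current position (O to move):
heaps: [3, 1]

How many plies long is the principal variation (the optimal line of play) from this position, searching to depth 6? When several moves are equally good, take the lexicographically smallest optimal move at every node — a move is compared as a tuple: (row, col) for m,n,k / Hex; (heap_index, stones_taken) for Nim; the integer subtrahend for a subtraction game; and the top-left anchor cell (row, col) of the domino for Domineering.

PV length from [(3,1)]: 3 plies

p1 O@[(3,1)]: h0:-1[(2,1)]-1 h0:-2[(1,1)]+1* h0:-3[(0,1)]-1 h1:-1[(3,0)]-1
p2 X@[(1,1)]: h0:-1[(0,1)]-1* h1:-1[(1,0)]-1
p3 O@[(0,1)]: h1:-1[(0,0)]+1*
p4 X@[(0,0)] terminal -1; root [(3,1)] d6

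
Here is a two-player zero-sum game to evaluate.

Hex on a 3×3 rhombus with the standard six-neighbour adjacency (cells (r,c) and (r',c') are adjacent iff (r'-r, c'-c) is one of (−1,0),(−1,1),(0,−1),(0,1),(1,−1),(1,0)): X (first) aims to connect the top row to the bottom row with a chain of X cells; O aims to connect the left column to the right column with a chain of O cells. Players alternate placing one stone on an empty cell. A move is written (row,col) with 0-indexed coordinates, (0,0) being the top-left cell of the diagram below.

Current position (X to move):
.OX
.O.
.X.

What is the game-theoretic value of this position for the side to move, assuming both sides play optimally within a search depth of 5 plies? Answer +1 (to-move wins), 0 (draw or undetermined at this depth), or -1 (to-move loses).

value(.OX/.O./.X., X) = +1

ply 1, X at .OX/.O./.X. | (0,0)=-1→XOX/.O./.X.; (1,0)=-1→.OX/XO./.X.; (1,2)=+1→.OX/.OX/.X.*; (2,0)=-1→.OX/.O./XX.; (2,2)=-1→.OX/.O./.XX
ply 2: .OX/.OX/.X. is terminal -1 (O); from .OX/.O./.X. depth 5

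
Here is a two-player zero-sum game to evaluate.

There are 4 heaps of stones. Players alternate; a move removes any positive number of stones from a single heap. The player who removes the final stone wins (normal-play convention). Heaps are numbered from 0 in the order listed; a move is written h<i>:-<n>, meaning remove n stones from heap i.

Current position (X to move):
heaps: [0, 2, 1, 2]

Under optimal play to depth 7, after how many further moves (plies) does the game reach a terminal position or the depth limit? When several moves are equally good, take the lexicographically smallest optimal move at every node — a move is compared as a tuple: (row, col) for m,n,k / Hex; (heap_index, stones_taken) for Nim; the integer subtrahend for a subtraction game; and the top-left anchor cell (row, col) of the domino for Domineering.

PV length from [(0,2,1,2)]: 5 plies

[(0,2,1,2)] X move#1: h1:-1:-1/(0,1,1,2), h1:-2:-1/(0,0,1,2), h2:-1:+1/(0,2,0,2)*, h3:-1:-1/(0,2,1,1), h3:-2:-1/(0,2,1,0)
[(0,2,0,2)] O move#2: h1:-1:-1/(0,1,0,2)*, h1:-2:-1/(0,0,0,2), h3:-1:-1/(0,2,0,1), h3:-2:-1/(0,2,0,0)
[(0,1,0,2)] X move#3: h1:-1:-1/(0,0,0,2), h3:-1:+1/(0,1,0,1)*, h3:-2:-1/(0,1,0,0)
[(0,1,0,1)] O move#4: h1:-1:-1/(0,0,0,1)*, h3:-1:-1/(0,1,0,0)
[(0,0,0,1)] X move#5: h3:-1:+1/(0,0,0,0)*
[(0,0,0,0)] end (terminal -1, O#6); searched (0,2,1,2) to 7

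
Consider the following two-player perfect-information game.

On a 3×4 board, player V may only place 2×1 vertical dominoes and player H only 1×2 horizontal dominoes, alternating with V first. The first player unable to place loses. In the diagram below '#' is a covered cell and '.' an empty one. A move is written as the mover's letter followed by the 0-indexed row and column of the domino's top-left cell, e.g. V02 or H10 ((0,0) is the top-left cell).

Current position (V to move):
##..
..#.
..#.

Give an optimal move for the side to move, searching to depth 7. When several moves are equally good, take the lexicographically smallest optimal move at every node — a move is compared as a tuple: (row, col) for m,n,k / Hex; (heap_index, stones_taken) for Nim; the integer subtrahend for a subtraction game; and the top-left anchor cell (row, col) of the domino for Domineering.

V's best at [##../..#./..#.]: V10

ply 1, V at ##../..#./..#. | V03=-1→##.#/..##/..#.; V10=+1→##../#.#./#.#.*; V11=+1→##../.##./.##.; V13=-1→##../..##/..##
ply 2, H at ##../#.#./#.#. | H02=-1→####/#.#./#.#.*
ply 3, V at ####/#.#./#.#. | V11=+1→####/###./###.*; V13=+1→####/#.##/#.##
ply 4: ####/###./###. is terminal -1 (H); from ##../..#./..#. depth 7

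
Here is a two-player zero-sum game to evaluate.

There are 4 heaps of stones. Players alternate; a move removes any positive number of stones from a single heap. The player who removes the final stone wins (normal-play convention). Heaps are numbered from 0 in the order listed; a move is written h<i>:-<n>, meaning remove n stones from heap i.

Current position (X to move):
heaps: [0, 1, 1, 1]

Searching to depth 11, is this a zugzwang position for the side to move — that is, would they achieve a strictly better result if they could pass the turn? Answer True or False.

zugzwang((0,1,1,1), X) = False

[(0,1,1,1)] X move#1: h1:-1:+1/(0,0,1,1)*, h2:-1:+1/(0,1,0,1), h3:-1:+1/(0,1,1,0)
[(0,0,1,1)] O move#2: h2:-1:-1/(0,0,0,1)*, h3:-1:-1/(0,0,1,0)
[(0,0,0,1)] X move#3: h3:-1:+1/(0,0,0,0)*
[(0,0,0,0)] end (terminal -1, O#4); searched (0,1,1,1) to 11
pass branch (O moves first from the same position):
  | [(0,1,1,1)] O move#1: h1:-1:+1/(0,0,1,1)*, h2:-1:+1/(0,1,0,1), h3:-1:+1/(0,1,1,0)
  | [(0,0,1,1)] X move#2: h2:-1:-1/(0,0,0,1)*, h3:-1:-1/(0,0,1,0)
  | [(0,0,0,1)] O move#3: h3:-1:+1/(0,0,0,0)*
  | [(0,0,0,0)] end (terminal -1, X#4); searched (0,1,1,1) to 11
X moving scores +1; X passing scores -1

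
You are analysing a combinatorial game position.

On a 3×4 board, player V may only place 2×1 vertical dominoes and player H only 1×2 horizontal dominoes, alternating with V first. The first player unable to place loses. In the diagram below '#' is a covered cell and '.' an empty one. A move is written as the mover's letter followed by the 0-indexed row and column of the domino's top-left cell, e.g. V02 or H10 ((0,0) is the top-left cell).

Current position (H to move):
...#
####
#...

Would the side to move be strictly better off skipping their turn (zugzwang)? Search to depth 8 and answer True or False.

p1 H@[...#/####/#...]: H00[##.#/####/#...]+1* H01[.###/####/#...]+1 H21[...#/####/###.]+1 H22[...#/####/#.##]+1
p2 V@[##.#/####/#...] terminal -1; root [...#/####/#...] d8
suppose H passes — search the same position with V to move:
pass> p1 V@[...#/####/#...] terminal -1; root [...#/####/#...] d8
for H: play +1, pass +1

zugzwang(...#/####/#..., H) = False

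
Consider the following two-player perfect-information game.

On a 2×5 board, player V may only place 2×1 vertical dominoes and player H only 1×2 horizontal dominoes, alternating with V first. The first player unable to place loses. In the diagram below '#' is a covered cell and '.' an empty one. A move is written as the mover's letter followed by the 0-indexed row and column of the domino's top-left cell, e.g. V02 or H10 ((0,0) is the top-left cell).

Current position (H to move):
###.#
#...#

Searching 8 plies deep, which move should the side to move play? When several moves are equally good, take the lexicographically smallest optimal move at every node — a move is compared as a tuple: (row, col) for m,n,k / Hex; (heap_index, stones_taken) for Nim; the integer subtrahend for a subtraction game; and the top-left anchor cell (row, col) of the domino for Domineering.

H's best at [###.#/#...#]: H12

[###.#/#...#] H move#1: H11:-1/###.#/###.#, H12:+1/###.#/#.###*
[###.#/#.###] end (terminal -1, V#2); searched ###.#/#...# to 8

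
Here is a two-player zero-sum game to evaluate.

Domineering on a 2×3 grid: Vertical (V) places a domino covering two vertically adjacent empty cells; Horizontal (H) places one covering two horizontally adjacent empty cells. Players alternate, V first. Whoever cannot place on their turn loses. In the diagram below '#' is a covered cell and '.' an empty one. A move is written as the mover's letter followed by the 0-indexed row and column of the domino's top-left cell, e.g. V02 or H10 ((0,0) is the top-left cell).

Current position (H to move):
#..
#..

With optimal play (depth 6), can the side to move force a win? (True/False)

H winning at [#../#..]: True

[#../#..] H move#1: H01:+1/###/#..*, H11:+1/#../###
[###/#..] end (terminal -1, V#2); searched #../#.. to 6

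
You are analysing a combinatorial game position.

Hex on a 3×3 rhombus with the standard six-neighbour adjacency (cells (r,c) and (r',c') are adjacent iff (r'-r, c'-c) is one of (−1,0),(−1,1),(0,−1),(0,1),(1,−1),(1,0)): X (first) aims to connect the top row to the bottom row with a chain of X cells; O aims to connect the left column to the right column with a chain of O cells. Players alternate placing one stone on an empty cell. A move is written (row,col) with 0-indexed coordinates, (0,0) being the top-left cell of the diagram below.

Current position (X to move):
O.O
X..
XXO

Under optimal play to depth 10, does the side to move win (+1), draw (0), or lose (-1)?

[O.O/X../XXO] X move#1: (0,1):+1/OXO/X../XXO*, (1,1):-1/O.O/XX./XXO, (1,2):-1/O.O/X.X/XXO
[OXO/X../XXO] end (terminal -1, O#2); searched O.O/X../XXO to 10

value(O.O/X../XXO, X) = +1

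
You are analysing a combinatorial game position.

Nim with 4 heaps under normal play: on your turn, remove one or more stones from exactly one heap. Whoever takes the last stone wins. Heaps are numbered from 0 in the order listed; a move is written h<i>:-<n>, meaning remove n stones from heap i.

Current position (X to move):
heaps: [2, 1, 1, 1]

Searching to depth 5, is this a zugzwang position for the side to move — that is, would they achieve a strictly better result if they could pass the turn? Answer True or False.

zugzwang((2,1,1,1), X) = False

[(2,1,1,1)] X move#1: h0:-1:+1/(1,1,1,1)*, h0:-2:-1/(0,1,1,1), h1:-1:-1/(2,0,1,1), h2:-1:-1/(2,1,0,1), h3:-1:-1/(2,1,1,0)
[(1,1,1,1)] O move#2: h0:-1:-1/(0,1,1,1)*, h1:-1:-1/(1,0,1,1), h2:-1:-1/(1,1,0,1), h3:-1:-1/(1,1,1,0)
[(0,1,1,1)] X move#3: h1:-1:+1/(0,0,1,1)*, h2:-1:+1/(0,1,0,1), h3:-1:+1/(0,1,1,0)
[(0,0,1,1)] O move#4: h2:-1:-1/(0,0,0,1)*, h3:-1:-1/(0,0,1,0)
[(0,0,0,1)] X move#5: h3:-1:+1/(0,0,0,0)*
[(0,0,0,0)] end (terminal -1, O#6); searched (2,1,1,1) to 5
pass branch (O moves first from the same position):
  | [(2,1,1,1)] O move#1: h0:-1:+1/(1,1,1,1)*, h0:-2:-1/(0,1,1,1), h1:-1:-1/(2,0,1,1), h2:-1:-1/(2,1,0,1), h3:-1:-1/(2,1,1,0)
  | [(1,1,1,1)] X move#2: h0:-1:-1/(0,1,1,1)*, h1:-1:-1/(1,0,1,1), h2:-1:-1/(1,1,0,1), h3:-1:-1/(1,1,1,0)
  | [(0,1,1,1)] O move#3: h1:-1:+1/(0,0,1,1)*, h2:-1:+1/(0,1,0,1), h3:-1:+1/(0,1,1,0)
  | [(0,0,1,1)] X move#4: h2:-1:-1/(0,0,0,1)*, h3:-1:-1/(0,0,1,0)
  | [(0,0,0,1)] O move#5: h3:-1:+1/(0,0,0,0)*
  | [(0,0,0,0)] end (terminal -1, X#6); searched (2,1,1,1) to 5
X moving scores +1; X passing scores -1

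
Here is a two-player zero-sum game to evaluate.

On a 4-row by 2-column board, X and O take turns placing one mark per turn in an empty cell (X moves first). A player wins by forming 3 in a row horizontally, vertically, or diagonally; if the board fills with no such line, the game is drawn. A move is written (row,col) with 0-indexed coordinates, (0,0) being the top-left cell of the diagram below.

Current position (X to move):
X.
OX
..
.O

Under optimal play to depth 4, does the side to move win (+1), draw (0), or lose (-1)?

value(X./OX/../.O, X) = 0

[X./OX/../.O] X move#1: (0,1):+0/XX/OX/../.O*, (2,0):+0/X./OX/X./.O, (2,1):+0/X./OX/.X/.O, (3,0):+0/X./OX/../XO
[XX/OX/../.O] O move#2: (2,0):-1/XX/OX/O./.O, (2,1):+0/XX/OX/.O/.O*, (3,0):-1/XX/OX/../OO
[XX/OX/.O/.O] X move#3: (2,0):+0/XX/OX/XO/.O*, (3,0):+0/XX/OX/.O/XO
[XX/OX/XO/.O] O move#4: (3,0):+0/XX/OX/XO/OO*
[XX/OX/XO/OO] end (terminal +0, X#5); searched X./OX/../.O to 4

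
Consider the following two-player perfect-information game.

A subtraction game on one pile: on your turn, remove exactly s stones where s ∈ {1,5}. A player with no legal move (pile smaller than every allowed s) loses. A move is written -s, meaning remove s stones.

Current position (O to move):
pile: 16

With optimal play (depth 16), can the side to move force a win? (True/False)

ply 1, O at 16 | -1=-1→15*; -5=-1→11
ply 2, X at 15 | -1=+1→14*; -5=+1→10
ply 3, O at 14 | -1=-1→13*; -5=-1→9
ply 4, X at 13 | -1=+1→12*; -5=+1→8
ply 5, O at 12 | -1=-1→11*; -5=-1→7
ply 6, X at 11 | -1=+1→10*; -5=+1→6
ply 7, O at 10 | -1=-1→9*; -5=-1→5
ply 8, X at 9 | -1=+1→8*; -5=+1→4
ply 9, O at 8 | -1=-1→7*; -5=-1→3
ply 10, X at 7 | -1=+1→6*; -5=+1→2
ply 11, O at 6 | -1=-1→5*; -5=-1→1
ply 12, X at 5 | -1=+1→4*; -5=+1→0
ply 13, O at 4 | -1=-1→3*
ply 14, X at 3 | -1=+1→2*
ply 15, O at 2 | -1=-1→1*
ply 16, X at 1 | -1=+1→0*
ply 17: 0 is terminal -1 (O); from 16 depth 16

O winning at [16]: False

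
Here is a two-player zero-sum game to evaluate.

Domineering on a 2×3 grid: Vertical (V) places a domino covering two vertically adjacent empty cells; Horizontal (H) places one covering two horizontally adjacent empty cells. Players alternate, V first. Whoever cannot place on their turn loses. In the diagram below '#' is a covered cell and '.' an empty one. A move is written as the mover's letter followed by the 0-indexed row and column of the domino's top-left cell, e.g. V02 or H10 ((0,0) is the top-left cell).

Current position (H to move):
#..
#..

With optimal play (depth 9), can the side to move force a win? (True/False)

H winning at [#../#..]: True

p1 H@[#../#..]: H01[###/#..]+1* H11[#../###]+1
p2 V@[###/#..] terminal -1; root [#../#..] d9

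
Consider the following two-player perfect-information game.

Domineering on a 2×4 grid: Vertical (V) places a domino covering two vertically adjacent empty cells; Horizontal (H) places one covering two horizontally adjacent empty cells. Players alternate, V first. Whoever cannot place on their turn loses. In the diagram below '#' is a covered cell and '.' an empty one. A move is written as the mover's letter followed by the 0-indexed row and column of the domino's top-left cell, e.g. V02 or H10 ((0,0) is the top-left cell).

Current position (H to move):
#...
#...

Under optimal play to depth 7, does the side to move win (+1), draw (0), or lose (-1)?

p1 H@[#.../#...]: H01[###./#...]+1* H02[#.##/#...]+1 H11[#.../###.]+1 H12[#.../#.##]+1
p2 V@[###./#...]: V03[####/#..#]-1*
p3 H@[####/#..#]: H11[####/####]+1*
p4 V@[####/####] terminal -1; root [#.../#...] d7

value(#.../#..., H) = +1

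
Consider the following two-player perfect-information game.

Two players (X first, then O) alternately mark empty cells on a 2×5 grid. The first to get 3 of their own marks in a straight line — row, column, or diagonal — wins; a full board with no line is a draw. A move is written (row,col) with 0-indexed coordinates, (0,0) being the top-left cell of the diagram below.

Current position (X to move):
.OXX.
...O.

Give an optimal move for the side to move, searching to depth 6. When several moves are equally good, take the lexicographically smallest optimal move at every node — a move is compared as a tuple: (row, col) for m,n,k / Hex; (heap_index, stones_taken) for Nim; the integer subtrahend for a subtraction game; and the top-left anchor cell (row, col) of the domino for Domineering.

X's best at [.OXX./...O.]: (0,4)

p1 X@[.OXX./...O.]: (0,0)[XOXX./...O.]+0 (0,4)[.OXXX/...O.]+1* (1,0)[.OXX./X..O.]+0 (1,1)[.OXX./.X.O.]+0 (1,2)[.OXX./..XO.]+0 (1,4)[.OXX./...OX]+0
p2 O@[.OXXX/...O.] terminal -1; root [.OXX./...O.] d6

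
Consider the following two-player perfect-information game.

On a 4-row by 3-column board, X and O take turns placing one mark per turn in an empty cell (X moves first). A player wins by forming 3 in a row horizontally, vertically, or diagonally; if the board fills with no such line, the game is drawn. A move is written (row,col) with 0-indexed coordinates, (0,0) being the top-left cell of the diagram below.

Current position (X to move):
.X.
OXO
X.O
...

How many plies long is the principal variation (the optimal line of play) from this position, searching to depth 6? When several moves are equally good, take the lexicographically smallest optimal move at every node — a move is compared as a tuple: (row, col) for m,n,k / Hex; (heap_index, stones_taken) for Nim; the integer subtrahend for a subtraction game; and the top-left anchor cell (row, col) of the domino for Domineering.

PV length from [.X./OXO/X.O/...]: 1 ply

[.X./OXO/X.O/...] X move#1: (0,0):-1/XX./OXO/X.O/..., (0,2):+1/.XX/OXO/X.O/...*, (2,1):+1/.X./OXO/XXO/..., (3,0):-1/.X./OXO/X.O/X.., (3,1):-1/.X./OXO/X.O/.X., (3,2):-1/.X./OXO/X.O/..X
[.XX/OXO/X.O/...] end (terminal -1, O#2); searched .X./OXO/X.O/... to 6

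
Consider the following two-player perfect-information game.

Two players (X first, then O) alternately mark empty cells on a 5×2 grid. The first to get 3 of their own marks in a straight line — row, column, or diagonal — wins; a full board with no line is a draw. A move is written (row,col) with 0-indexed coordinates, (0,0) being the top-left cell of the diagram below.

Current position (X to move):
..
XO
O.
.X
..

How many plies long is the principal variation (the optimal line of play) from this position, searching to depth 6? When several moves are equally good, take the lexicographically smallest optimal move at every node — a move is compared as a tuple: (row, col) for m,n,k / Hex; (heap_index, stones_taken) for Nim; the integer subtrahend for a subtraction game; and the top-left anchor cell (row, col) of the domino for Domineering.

PV length from [../XO/O./.X/..]: 6 plies

p1 X@[../XO/O./.X/..]: (0,0)[X./XO/O./.X/..]+0* (0,1)[.X/XO/O./.X/..]+0 (2,1)[../XO/OX/.X/..]+0 (3,0)[../XO/O./XX/..]+0 (4,0)[../XO/O./.X/X.]+0 (4,1)[../XO/O./.X/.X]+0
p2 O@[X./XO/O./.X/..]: (0,1)[XO/XO/O./.X/..]+0* (2,1)[X./XO/OO/.X/..]+0 (3,0)[X./XO/O./OX/..]+0 (4,0)[X./XO/O./.X/O.]+0 (4,1)[X./XO/O./.X/.O]+0
p3 X@[XO/XO/O./.X/..]: (2,1)[XO/XO/OX/.X/..]+0* (3,0)[XO/XO/O./XX/..]-1 (4,0)[XO/XO/O./.X/X.]-1 (4,1)[XO/XO/O./.X/.X]-1
p4 O@[XO/XO/OX/.X/..]: (3,0)[XO/XO/OX/OX/..]-1 (4,0)[XO/XO/OX/.X/O.]-1 (4,1)[XO/XO/OX/.X/.O]+0*
p5 X@[XO/XO/OX/.X/.O]: (3,0)[XO/XO/OX/XX/.O]+0* (4,0)[XO/XO/OX/.X/XO]+0
p6 O@[XO/XO/OX/XX/.O]: (4,0)[XO/XO/OX/XX/OO]+0*
p7 X@[XO/XO/OX/XX/OO] terminal +0; root [../XO/O./.X/..] d6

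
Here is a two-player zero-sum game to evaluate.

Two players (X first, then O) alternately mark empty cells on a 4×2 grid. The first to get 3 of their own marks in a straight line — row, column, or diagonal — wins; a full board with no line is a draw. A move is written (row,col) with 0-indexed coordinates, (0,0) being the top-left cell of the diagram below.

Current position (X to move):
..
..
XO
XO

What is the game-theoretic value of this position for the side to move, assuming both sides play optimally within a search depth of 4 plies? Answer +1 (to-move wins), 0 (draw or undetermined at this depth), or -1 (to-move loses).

value(../../XO/XO, X) = +1

p1 X@[../../XO/XO]: (0,0)[X./../XO/XO]-1 (0,1)[.X/../XO/XO]-1 (1,0)[../X./XO/XO]+1* (1,1)[../.X/XO/XO]+0
p2 O@[../X./XO/XO] terminal -1; root [../../XO/XO] d4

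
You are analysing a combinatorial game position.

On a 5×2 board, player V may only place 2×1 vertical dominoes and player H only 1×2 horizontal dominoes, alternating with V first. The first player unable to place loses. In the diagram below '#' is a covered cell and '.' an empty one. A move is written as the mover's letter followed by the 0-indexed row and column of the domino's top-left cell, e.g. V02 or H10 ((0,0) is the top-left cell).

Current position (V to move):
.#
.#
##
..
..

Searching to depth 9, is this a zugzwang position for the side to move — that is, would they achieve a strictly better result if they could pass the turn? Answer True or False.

zugzwang(.#/.#/##/../.., V) = False

p1 V@[.#/.#/##/../..]: V00[##/##/##/../..]-1 V30[.#/.#/##/#./#.]+1* V31[.#/.#/##/.#/.#]+1
p2 H@[.#/.#/##/#./#.] terminal -1; root [.#/.#/##/../..] d9
if V skipped the turn, H would face:
~ p1 H@[.#/.#/##/../..]: H30[.#/.#/##/##/..]+1* H40[.#/.#/##/../##]+1
~ p2 V@[.#/.#/##/##/..]: V00[##/##/##/##/..]-1*
~ p3 H@[##/##/##/##/..]: H40[##/##/##/##/##]+1*
~ p4 V@[##/##/##/##/##] terminal -1; root [.#/.#/##/../..] d9
compare (V): move=+1 vs pass=-1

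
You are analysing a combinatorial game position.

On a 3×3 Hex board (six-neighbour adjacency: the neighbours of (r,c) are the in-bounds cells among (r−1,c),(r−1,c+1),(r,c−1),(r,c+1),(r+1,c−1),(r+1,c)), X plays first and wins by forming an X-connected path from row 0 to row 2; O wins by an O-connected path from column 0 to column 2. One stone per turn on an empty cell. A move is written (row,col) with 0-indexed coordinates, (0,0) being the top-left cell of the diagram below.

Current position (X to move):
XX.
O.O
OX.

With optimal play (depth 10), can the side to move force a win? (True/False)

p1 X@[XX./O.O/OX.]: (0,2)[XXX/O.O/OX.]-1 (1,1)[XX./OXO/OX.]+1* (2,2)[XX./O.O/OXX]-1
p2 O@[XX./OXO/OX.] terminal -1; root [XX./O.O/OX.] d10

X winning at [XX./O.O/OX.]: True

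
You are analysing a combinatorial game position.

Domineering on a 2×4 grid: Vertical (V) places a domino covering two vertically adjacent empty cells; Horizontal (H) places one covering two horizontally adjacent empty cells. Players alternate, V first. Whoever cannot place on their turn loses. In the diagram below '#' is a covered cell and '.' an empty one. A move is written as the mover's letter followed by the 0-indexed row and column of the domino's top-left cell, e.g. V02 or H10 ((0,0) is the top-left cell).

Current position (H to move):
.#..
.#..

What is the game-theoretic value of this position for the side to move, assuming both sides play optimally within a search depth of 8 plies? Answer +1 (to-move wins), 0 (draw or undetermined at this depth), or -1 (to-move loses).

p1 H@[.#../.#..]: H02[.###/.#..]+1* H12[.#../.###]+1
p2 V@[.###/.#..]: V00[####/##..]-1*
p3 H@[####/##..]: H12[####/####]+1*
p4 V@[####/####] terminal -1; root [.#../.#..] d8

value(.#../.#.., H) = +1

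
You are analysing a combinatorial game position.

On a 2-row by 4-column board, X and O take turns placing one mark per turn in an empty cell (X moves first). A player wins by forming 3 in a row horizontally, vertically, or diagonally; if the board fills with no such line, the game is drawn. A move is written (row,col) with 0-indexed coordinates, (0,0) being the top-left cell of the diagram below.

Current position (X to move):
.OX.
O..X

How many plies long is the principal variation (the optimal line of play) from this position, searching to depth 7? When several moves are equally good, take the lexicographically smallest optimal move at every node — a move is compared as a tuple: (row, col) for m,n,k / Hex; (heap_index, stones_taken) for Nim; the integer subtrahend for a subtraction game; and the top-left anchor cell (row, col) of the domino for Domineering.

p1 X@[.OX./O..X]: (0,0)[XOX./O..X]+0* (0,3)[.OXX/O..X]+0 (1,1)[.OX./OX.X]+0 (1,2)[.OX./O.XX]+0
p2 O@[XOX./O..X]: (0,3)[XOXO/O..X]+0* (1,1)[XOX./OO.X]+0 (1,2)[XOX./O.OX]+0
p3 X@[XOXO/O..X]: (1,1)[XOXO/OX.X]+0* (1,2)[XOXO/O.XX]+0
p4 O@[XOXO/OX.X]: (1,2)[XOXO/OXOX]+0*
p5 X@[XOXO/OXOX] terminal +0; root [.OX./O..X] d7

PV length from [.OX./O..X]: 4 plies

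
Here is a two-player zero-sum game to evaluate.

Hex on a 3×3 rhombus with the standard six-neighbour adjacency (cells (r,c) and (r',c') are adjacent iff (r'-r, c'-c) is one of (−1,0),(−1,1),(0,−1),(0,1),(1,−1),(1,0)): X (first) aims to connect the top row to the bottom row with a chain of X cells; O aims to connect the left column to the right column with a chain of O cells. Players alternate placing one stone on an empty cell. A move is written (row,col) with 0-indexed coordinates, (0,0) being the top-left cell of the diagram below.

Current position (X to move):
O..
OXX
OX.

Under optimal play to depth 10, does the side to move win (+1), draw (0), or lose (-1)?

[O../OXX/OX.] X move#1: (0,1):+1/OX./OXX/OX.*, (0,2):+1/O.X/OXX/OX., (2,2):+1/O../OXX/OXX
[OX./OXX/OX.] end (terminal -1, O#2); searched O../OXX/OX. to 10

value(O../OXX/OX., X) = +1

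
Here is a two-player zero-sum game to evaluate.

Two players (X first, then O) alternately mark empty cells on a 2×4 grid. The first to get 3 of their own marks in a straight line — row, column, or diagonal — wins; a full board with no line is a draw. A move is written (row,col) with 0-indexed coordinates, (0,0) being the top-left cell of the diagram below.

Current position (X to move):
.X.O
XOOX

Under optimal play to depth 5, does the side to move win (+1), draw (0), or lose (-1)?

value(.X.O/XOOX, X) = 0

p1 X@[.X.O/XOOX]: (0,0)[XX.O/XOOX]+0* (0,2)[.XXO/XOOX]+0
p2 O@[XX.O/XOOX]: (0,2)[XXOO/XOOX]+0*
p3 X@[XXOO/XOOX] terminal +0; root [.X.O/XOOX] d5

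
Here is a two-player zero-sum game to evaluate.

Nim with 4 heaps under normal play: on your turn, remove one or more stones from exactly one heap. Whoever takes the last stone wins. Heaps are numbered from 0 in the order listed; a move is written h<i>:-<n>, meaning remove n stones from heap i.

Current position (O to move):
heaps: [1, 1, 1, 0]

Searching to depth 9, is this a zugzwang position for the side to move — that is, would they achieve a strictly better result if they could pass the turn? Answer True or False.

zugzwang((1,1,1,0), O) = False

[(1,1,1,0)] O move#1: h0:-1:+1/(0,1,1,0)*, h1:-1:+1/(1,0,1,0), h2:-1:+1/(1,1,0,0)
[(0,1,1,0)] X move#2: h1:-1:-1/(0,0,1,0)*, h2:-1:-1/(0,1,0,0)
[(0,0,1,0)] O move#3: h2:-1:+1/(0,0,0,0)*
[(0,0,0,0)] end (terminal -1, X#4); searched (1,1,1,0) to 9
suppose O passes — search the same position with X to move:
pass> [(1,1,1,0)] X move#1: h0:-1:+1/(0,1,1,0)*, h1:-1:+1/(1,0,1,0), h2:-1:+1/(1,1,0,0)
pass> [(0,1,1,0)] O move#2: h1:-1:-1/(0,0,1,0)*, h2:-1:-1/(0,1,0,0)
pass> [(0,0,1,0)] X move#3: h2:-1:+1/(0,0,0,0)*
pass> [(0,0,0,0)] end (terminal -1, O#4); searched (1,1,1,0) to 9
for O: play +1, pass -1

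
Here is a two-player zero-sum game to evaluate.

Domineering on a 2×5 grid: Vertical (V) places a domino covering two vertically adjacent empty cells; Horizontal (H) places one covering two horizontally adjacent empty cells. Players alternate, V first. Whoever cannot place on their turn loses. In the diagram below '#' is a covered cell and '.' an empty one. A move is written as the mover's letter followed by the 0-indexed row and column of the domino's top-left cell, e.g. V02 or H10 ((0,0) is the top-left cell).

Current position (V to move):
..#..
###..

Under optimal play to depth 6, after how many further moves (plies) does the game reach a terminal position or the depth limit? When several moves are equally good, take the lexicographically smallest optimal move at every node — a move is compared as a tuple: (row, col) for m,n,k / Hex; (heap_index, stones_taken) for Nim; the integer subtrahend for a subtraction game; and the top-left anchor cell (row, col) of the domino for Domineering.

PV length from [..#../###..]: 3 plies

p1 V@[..#../###..]: V03[..##./####.]+1* V04[..#.#/###.#]+1
p2 H@[..##./####.]: H00[####./####.]-1*
p3 V@[####./####.]: V04[#####/#####]+1*
p4 H@[#####/#####] terminal -1; root [..#../###..] d6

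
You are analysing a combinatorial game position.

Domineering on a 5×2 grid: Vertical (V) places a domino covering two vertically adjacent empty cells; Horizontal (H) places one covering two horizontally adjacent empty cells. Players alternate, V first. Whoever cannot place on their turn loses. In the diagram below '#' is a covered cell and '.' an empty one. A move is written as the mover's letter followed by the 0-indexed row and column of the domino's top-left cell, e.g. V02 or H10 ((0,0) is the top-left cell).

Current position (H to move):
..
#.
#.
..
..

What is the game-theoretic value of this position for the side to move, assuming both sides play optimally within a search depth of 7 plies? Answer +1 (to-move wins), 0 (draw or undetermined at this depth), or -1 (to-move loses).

value(../#./#./../.., H) = +1

ply 1, H at ../#./#./../.. | H00=-1→##/#./#./../..; H30=+1→../#./#./##/..*; H40=+1→../#./#./../##
ply 2, V at ../#./#./##/.. | V01=-1→.#/##/#./##/..*; V11=-1→../##/##/##/..
ply 3, H at .#/##/#./##/.. | H40=+1→.#/##/#./##/##*
ply 4: .#/##/#./##/## is terminal -1 (V); from ../#./#./../.. depth 7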